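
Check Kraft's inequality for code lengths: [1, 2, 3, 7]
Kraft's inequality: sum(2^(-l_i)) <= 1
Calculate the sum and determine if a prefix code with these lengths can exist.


Sum = 2^(-1) + 2^(-2) + 2^(-3) + 2^(-7)
    = 0.5 + 0.25 + 0.125 + 0.0078125
    = 113/128 = 0.8828125
Since 0.8828125 <= 1, Kraft's inequality IS satisfied.
A prefix code with these lengths CAN exist.

Kraft sum = 0.8828125. Satisfied.


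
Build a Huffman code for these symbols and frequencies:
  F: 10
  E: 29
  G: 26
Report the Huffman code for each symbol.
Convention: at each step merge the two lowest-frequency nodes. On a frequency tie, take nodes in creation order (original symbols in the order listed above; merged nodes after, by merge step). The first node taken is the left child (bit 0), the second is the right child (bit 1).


Huffman tree construction:
Step 1: Merge F(10) + G(26) = 36
Step 2: Merge E(29) + (F+G)(36) = 65
Read each symbol's code off the tree from the root (left child = 0, right child = 1).

Codes:
  F: 10 (length 2)
  E: 0 (length 1)
  G: 11 (length 2)
Average code length: 101/65 = 1.5538 bits/symbol


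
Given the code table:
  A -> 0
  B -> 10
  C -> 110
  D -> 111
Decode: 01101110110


Decoding:
0 -> A
110 -> C
111 -> D
0 -> A
110 -> C


Result: ACDAC


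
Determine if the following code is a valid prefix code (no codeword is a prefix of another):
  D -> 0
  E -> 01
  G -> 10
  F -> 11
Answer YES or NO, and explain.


Checking each pair (does one codeword prefix another?):
  D='0' vs E='01': prefix -- VIOLATION

NO -- this is NOT a valid prefix code. D (0) is a prefix of E (01).


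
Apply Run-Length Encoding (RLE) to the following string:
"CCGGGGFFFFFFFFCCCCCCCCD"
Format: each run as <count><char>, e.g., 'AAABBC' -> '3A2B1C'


Scanning runs left to right:
  i=0: run of 'C' x 2 -> '2C'
  i=2: run of 'G' x 4 -> '4G'
  i=6: run of 'F' x 8 -> '8F'
  i=14: run of 'C' x 8 -> '8C'
  i=22: run of 'D' x 1 -> '1D'

RLE = 2C4G8F8C1D


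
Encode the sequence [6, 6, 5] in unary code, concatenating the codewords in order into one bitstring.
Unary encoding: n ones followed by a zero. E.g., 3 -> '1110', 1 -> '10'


Encode each number as n ones followed by a terminating 0:
  6 -> 1111110 (7 bits)
  6 -> 1111110 (7 bits)
  5 -> 111110 (6 bits)
Total length = 7 + 7 + 6 = 20 bits.

Unary([6, 6, 5]) = 11111101111110111110 (20 bits)


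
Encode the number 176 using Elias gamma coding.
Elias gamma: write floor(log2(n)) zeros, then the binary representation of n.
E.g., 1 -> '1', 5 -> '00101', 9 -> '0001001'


num_bits = floor(log2(176)) + 1 = 8
leading_zeros = num_bits - 1 = 7
binary(176) = 10110000

Elias gamma(176) = '0000000' + '10110000' = 000000010110000 (15 bits)


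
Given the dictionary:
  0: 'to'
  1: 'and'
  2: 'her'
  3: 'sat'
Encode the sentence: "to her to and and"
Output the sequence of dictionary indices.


Look up each word in the dictionary:
  'to' -> 0
  'her' -> 2
  'to' -> 0
  'and' -> 1
  'and' -> 1

Encoded: [0, 2, 0, 1, 1]


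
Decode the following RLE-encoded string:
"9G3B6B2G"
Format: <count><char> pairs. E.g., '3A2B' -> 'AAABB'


Expanding each <count><char> pair:
  9G -> 'GGGGGGGGG'
  3B -> 'BBB'
  6B -> 'BBBBBB'
  2G -> 'GG'

Decoded = GGGGGGGGGBBBBBBBBBGG


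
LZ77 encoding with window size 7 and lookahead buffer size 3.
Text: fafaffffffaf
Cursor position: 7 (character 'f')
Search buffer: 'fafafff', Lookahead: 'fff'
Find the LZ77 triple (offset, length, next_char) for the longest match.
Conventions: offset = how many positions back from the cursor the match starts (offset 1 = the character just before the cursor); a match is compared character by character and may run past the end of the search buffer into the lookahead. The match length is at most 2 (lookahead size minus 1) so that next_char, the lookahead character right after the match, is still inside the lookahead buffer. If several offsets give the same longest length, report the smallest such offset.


Try each offset into the search buffer:
  offset=1 (pos 6, char 'f'): match length 2
  offset=2 (pos 5, char 'f'): match length 2
  offset=3 (pos 4, char 'f'): match length 2
  offset=4 (pos 3, char 'a'): match length 0
  offset=5 (pos 2, char 'f'): match length 1
  offset=6 (pos 1, char 'a'): match length 0
  offset=7 (pos 0, char 'f'): match length 1
Longest match has length 2, found at offsets 1, 2, 3; take the smallest, offset 1.
next_char = character at position 7 + 2 = 9 -> 'f'

Best match: offset=1, length=2 (matching 'ff' starting at position 6)
LZ77 triple: (1, 2, 'f')


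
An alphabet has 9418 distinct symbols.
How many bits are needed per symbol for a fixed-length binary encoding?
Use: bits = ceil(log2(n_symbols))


log2(9418) = 13.2012
Bracket: 2^13 = 8192 < 9418 <= 2^14 = 16384
So ceil(log2(9418)) = 14

bits = ceil(log2(9418)) = ceil(13.2012) = 14 bits


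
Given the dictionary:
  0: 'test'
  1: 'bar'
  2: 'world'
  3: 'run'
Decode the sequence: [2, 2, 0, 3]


Look up each index in the dictionary:
  2 -> 'world'
  2 -> 'world'
  0 -> 'test'
  3 -> 'run'

Decoded: "world world test run"


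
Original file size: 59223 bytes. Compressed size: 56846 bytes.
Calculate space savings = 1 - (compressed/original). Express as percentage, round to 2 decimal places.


ratio = compressed/original = 56846/59223 = 0.959864
savings = 1 - ratio = 1 - 0.959864 = 0.040136
as a percentage: 0.040136 * 100 = 4.01%

Space savings = 1 - 56846/59223 = 4.01%


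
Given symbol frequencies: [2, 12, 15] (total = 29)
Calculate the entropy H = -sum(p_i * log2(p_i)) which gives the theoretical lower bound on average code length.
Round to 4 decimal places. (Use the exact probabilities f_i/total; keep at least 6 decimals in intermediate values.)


Per-symbol terms -p_i * log2(p_i) with p_i = f_i/29:
  p = 2/29 = 0.068966: log2(p) = -3.857981, -p*log2(p) = 0.266068
  p = 12/29 = 0.413793: log2(p) = -1.273018, -p*log2(p) = 0.526766
  p = 15/29 = 0.517241: log2(p) = -0.951090, -p*log2(p) = 0.491943
H = 0.266068 + 0.526766 + 0.491943 = 1.284777

H = 1.2848 bits/symbol


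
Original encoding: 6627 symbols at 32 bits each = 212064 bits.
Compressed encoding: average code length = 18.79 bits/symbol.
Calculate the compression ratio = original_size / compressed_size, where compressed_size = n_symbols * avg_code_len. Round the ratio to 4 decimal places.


original_size = n_symbols * orig_bits = 6627 * 32 = 212064 bits
compressed_size = n_symbols * avg_code_len = 6627 * 18.79 = 124521.33 bits
ratio = original_size / compressed_size = 212064 / 124521.33 = 1.703

Compression ratio = 1.703


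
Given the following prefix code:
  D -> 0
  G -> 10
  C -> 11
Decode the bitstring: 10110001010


Decoding step by step:
Bits 10 -> G
Bits 11 -> C
Bits 0 -> D
Bits 0 -> D
Bits 0 -> D
Bits 10 -> G
Bits 10 -> G


Decoded message: GCDDDGG


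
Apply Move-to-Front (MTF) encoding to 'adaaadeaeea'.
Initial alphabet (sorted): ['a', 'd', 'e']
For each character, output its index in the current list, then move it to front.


MTF encoding:
'a': index 0 in ['a', 'd', 'e'] -> ['a', 'd', 'e']
'd': index 1 in ['a', 'd', 'e'] -> ['d', 'a', 'e']
'a': index 1 in ['d', 'a', 'e'] -> ['a', 'd', 'e']
'a': index 0 in ['a', 'd', 'e'] -> ['a', 'd', 'e']
'a': index 0 in ['a', 'd', 'e'] -> ['a', 'd', 'e']
'd': index 1 in ['a', 'd', 'e'] -> ['d', 'a', 'e']
'e': index 2 in ['d', 'a', 'e'] -> ['e', 'd', 'a']
'a': index 2 in ['e', 'd', 'a'] -> ['a', 'e', 'd']
'e': index 1 in ['a', 'e', 'd'] -> ['e', 'a', 'd']
'e': index 0 in ['e', 'a', 'd'] -> ['e', 'a', 'd']
'a': index 1 in ['e', 'a', 'd'] -> ['a', 'e', 'd']


Output: [0, 1, 1, 0, 0, 1, 2, 2, 1, 0, 1]


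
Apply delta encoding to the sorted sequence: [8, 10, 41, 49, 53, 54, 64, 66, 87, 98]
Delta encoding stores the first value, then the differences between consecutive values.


First value: 8
Deltas:
  10 - 8 = 2
  41 - 10 = 31
  49 - 41 = 8
  53 - 49 = 4
  54 - 53 = 1
  64 - 54 = 10
  66 - 64 = 2
  87 - 66 = 21
  98 - 87 = 11


Delta encoded: [8, 2, 31, 8, 4, 1, 10, 2, 21, 11]


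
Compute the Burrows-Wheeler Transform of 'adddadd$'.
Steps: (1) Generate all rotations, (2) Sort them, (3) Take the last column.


Rotations (sorted):
  0: $adddadd -> last char: d
  1: add$addd -> last char: d
  2: adddadd$ -> last char: $
  3: d$adddad -> last char: d
  4: dadd$add -> last char: d
  5: dd$addda -> last char: a
  6: ddadd$ad -> last char: d
  7: dddadd$a -> last char: a


BWT = dd$ddada


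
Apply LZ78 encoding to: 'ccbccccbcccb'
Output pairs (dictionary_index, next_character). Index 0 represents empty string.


LZ78 encoding steps:
Dictionary: {0: ''}
Step 1: w='' (idx 0), next='c' -> output (0, 'c'), add 'c' as idx 1
Step 2: w='c' (idx 1), next='b' -> output (1, 'b'), add 'cb' as idx 2
Step 3: w='c' (idx 1), next='c' -> output (1, 'c'), add 'cc' as idx 3
Step 4: w='cc' (idx 3), next='b' -> output (3, 'b'), add 'ccb' as idx 4
Step 5: w='cc' (idx 3), next='c' -> output (3, 'c'), add 'ccc' as idx 5
Step 6: w='' (idx 0), next='b' -> output (0, 'b'), add 'b' as idx 6


Encoded: [(0, 'c'), (1, 'b'), (1, 'c'), (3, 'b'), (3, 'c'), (0, 'b')]


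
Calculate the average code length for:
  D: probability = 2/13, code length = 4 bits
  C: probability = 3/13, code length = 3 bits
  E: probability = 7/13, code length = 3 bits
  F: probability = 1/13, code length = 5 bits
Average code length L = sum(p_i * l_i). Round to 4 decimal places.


Weighted contributions p_i * l_i:
  D: (2/13) * 4 = 8/13
  C: (3/13) * 3 = 9/13
  E: (7/13) * 3 = 21/13
  F: (1/13) * 5 = 5/13
Sum = (8 + 9 + 21 + 5)/13 = 43/13

L = 43/13 = 3.3077 bits/symbol


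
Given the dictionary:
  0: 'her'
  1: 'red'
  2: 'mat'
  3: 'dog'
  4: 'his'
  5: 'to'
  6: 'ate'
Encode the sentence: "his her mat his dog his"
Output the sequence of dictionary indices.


Look up each word in the dictionary:
  'his' -> 4
  'her' -> 0
  'mat' -> 2
  'his' -> 4
  'dog' -> 3
  'his' -> 4

Encoded: [4, 0, 2, 4, 3, 4]


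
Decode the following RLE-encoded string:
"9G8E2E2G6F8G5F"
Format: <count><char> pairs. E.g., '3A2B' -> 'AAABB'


Expanding each <count><char> pair:
  9G -> 'GGGGGGGGG'
  8E -> 'EEEEEEEE'
  2E -> 'EE'
  2G -> 'GG'
  6F -> 'FFFFFF'
  8G -> 'GGGGGGGG'
  5F -> 'FFFFF'

Decoded = GGGGGGGGGEEEEEEEEEEGGFFFFFFGGGGGGGGFFFFF


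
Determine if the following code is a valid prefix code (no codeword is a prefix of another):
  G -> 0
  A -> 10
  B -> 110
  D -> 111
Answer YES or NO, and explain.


Checking each pair (does one codeword prefix another?):
  G='0' vs A='10': no prefix
  G='0' vs B='110': no prefix
  G='0' vs D='111': no prefix
  A='10' vs G='0': no prefix
  A='10' vs B='110': no prefix
  A='10' vs D='111': no prefix
  B='110' vs G='0': no prefix
  B='110' vs A='10': no prefix
  B='110' vs D='111': no prefix
  D='111' vs G='0': no prefix
  D='111' vs A='10': no prefix
  D='111' vs B='110': no prefix
No violation found over all pairs.

YES -- this is a valid prefix code. No codeword is a prefix of any other codeword.


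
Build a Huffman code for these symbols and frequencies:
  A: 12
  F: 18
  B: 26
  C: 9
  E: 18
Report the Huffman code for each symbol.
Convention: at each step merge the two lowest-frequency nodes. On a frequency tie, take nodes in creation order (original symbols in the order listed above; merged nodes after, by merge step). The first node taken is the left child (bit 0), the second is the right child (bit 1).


Huffman tree construction:
Step 1: Merge C(9) + A(12) = 21
Step 2: Merge F(18) + E(18) = 36
Step 3: Merge (C+A)(21) + B(26) = 47
Step 4: Merge (F+E)(36) + ((C+A)+B)(47) = 83
Read each symbol's code off the tree from the root (left child = 0, right child = 1).

Codes:
  A: 101 (length 3)
  F: 00 (length 2)
  B: 11 (length 2)
  C: 100 (length 3)
  E: 01 (length 2)
Average code length: 187/83 = 2.2530 bits/symbol


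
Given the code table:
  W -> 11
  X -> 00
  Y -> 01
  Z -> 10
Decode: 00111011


Decoding:
00 -> X
11 -> W
10 -> Z
11 -> W


Result: XWZW


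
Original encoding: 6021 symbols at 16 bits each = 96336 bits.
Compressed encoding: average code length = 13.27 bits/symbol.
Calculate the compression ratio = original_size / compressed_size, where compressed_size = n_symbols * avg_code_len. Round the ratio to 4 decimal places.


original_size = n_symbols * orig_bits = 6021 * 16 = 96336 bits
compressed_size = n_symbols * avg_code_len = 6021 * 13.27 = 79898.67 bits
ratio = original_size / compressed_size = 96336 / 79898.67 = 1.2057

Compression ratio = 1.2057


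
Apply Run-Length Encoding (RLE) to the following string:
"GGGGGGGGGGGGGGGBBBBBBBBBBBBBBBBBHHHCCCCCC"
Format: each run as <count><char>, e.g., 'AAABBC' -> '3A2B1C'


Scanning runs left to right:
  i=0: run of 'G' x 15 -> '15G'
  i=15: run of 'B' x 17 -> '17B'
  i=32: run of 'H' x 3 -> '3H'
  i=35: run of 'C' x 6 -> '6C'

RLE = 15G17B3H6C


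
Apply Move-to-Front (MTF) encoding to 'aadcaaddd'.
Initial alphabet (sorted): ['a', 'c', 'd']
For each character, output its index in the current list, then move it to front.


MTF encoding:
'a': index 0 in ['a', 'c', 'd'] -> ['a', 'c', 'd']
'a': index 0 in ['a', 'c', 'd'] -> ['a', 'c', 'd']
'd': index 2 in ['a', 'c', 'd'] -> ['d', 'a', 'c']
'c': index 2 in ['d', 'a', 'c'] -> ['c', 'd', 'a']
'a': index 2 in ['c', 'd', 'a'] -> ['a', 'c', 'd']
'a': index 0 in ['a', 'c', 'd'] -> ['a', 'c', 'd']
'd': index 2 in ['a', 'c', 'd'] -> ['d', 'a', 'c']
'd': index 0 in ['d', 'a', 'c'] -> ['d', 'a', 'c']
'd': index 0 in ['d', 'a', 'c'] -> ['d', 'a', 'c']


Output: [0, 0, 2, 2, 2, 0, 2, 0, 0]


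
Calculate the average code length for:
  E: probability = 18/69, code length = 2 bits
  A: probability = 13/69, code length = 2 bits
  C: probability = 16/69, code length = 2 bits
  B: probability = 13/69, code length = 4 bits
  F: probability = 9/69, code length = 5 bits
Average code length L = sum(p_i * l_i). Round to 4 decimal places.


Weighted contributions p_i * l_i:
  E: (18/69) * 2 = 36/69
  A: (13/69) * 2 = 26/69
  C: (16/69) * 2 = 32/69
  B: (13/69) * 4 = 52/69
  F: (9/69) * 5 = 45/69
Sum = (36 + 26 + 32 + 52 + 45)/69 = 191/69

L = 191/69 = 2.7681 bits/symbol


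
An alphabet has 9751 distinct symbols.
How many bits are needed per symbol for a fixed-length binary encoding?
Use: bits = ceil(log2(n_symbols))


log2(9751) = 13.2513
Bracket: 2^13 = 8192 < 9751 <= 2^14 = 16384
So ceil(log2(9751)) = 14

bits = ceil(log2(9751)) = ceil(13.2513) = 14 bits


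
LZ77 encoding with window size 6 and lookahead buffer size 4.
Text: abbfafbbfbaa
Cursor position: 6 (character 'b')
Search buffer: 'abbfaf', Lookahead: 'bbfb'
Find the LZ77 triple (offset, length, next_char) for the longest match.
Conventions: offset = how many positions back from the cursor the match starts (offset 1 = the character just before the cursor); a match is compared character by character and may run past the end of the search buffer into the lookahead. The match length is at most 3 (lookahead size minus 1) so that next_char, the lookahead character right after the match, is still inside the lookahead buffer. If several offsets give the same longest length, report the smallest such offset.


Try each offset into the search buffer:
  offset=1 (pos 5, char 'f'): match length 0
  offset=2 (pos 4, char 'a'): match length 0
  offset=3 (pos 3, char 'f'): match length 0
  offset=4 (pos 2, char 'b'): match length 1
  offset=5 (pos 1, char 'b'): match length 3
  offset=6 (pos 0, char 'a'): match length 0
Longest match has length 3 at offset 5.
next_char = character at position 6 + 3 = 9 -> 'b'

Best match: offset=5, length=3 (matching 'bbf' starting at position 1)
LZ77 triple: (5, 3, 'b')


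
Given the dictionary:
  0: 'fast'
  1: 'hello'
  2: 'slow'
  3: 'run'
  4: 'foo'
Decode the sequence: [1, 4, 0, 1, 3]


Look up each index in the dictionary:
  1 -> 'hello'
  4 -> 'foo'
  0 -> 'fast'
  1 -> 'hello'
  3 -> 'run'

Decoded: "hello foo fast hello run"


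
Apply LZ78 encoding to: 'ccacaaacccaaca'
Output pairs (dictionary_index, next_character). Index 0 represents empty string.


LZ78 encoding steps:
Dictionary: {0: ''}
Step 1: w='' (idx 0), next='c' -> output (0, 'c'), add 'c' as idx 1
Step 2: w='c' (idx 1), next='a' -> output (1, 'a'), add 'ca' as idx 2
Step 3: w='ca' (idx 2), next='a' -> output (2, 'a'), add 'caa' as idx 3
Step 4: w='' (idx 0), next='a' -> output (0, 'a'), add 'a' as idx 4
Step 5: w='c' (idx 1), next='c' -> output (1, 'c'), add 'cc' as idx 5
Step 6: w='caa' (idx 3), next='c' -> output (3, 'c'), add 'caac' as idx 6
Step 7: w='a' (idx 4), end of input -> output (4, '')


Encoded: [(0, 'c'), (1, 'a'), (2, 'a'), (0, 'a'), (1, 'c'), (3, 'c'), (4, '')]


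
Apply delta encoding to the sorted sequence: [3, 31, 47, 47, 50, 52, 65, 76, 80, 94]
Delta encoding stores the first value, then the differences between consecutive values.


First value: 3
Deltas:
  31 - 3 = 28
  47 - 31 = 16
  47 - 47 = 0
  50 - 47 = 3
  52 - 50 = 2
  65 - 52 = 13
  76 - 65 = 11
  80 - 76 = 4
  94 - 80 = 14


Delta encoded: [3, 28, 16, 0, 3, 2, 13, 11, 4, 14]


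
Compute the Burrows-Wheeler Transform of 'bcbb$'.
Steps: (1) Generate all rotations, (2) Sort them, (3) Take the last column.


Rotations (sorted):
  0: $bcbb -> last char: b
  1: b$bcb -> last char: b
  2: bb$bc -> last char: c
  3: bcbb$ -> last char: $
  4: cbb$b -> last char: b


BWT = bbc$b


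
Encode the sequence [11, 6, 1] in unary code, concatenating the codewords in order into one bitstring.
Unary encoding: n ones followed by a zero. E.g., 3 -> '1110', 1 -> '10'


Encode each number as n ones followed by a terminating 0:
  11 -> 111111111110 (12 bits)
  6 -> 1111110 (7 bits)
  1 -> 10 (2 bits)
Total length = 12 + 7 + 2 = 21 bits.

Unary([11, 6, 1]) = 111111111110111111010 (21 bits)


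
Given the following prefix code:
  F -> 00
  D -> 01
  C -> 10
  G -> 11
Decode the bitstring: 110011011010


Decoding step by step:
Bits 11 -> G
Bits 00 -> F
Bits 11 -> G
Bits 01 -> D
Bits 10 -> C
Bits 10 -> C


Decoded message: GFGDCC


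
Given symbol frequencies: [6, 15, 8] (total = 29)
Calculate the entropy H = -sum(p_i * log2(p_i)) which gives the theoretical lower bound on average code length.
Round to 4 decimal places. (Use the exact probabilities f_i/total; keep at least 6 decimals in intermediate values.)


Per-symbol terms -p_i * log2(p_i) with p_i = f_i/29:
  p = 6/29 = 0.206897: log2(p) = -2.273018, -p*log2(p) = 0.470280
  p = 15/29 = 0.517241: log2(p) = -0.951090, -p*log2(p) = 0.491943
  p = 8/29 = 0.275862: log2(p) = -1.857981, -p*log2(p) = 0.512546
H = 0.470280 + 0.491943 + 0.512546 = 1.474769

H = 1.4748 bits/symbol


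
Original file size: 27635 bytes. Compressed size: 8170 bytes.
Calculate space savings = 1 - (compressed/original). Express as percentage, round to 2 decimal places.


ratio = compressed/original = 8170/27635 = 0.29564
savings = 1 - ratio = 1 - 0.29564 = 0.70436
as a percentage: 0.70436 * 100 = 70.44%

Space savings = 1 - 8170/27635 = 70.44%


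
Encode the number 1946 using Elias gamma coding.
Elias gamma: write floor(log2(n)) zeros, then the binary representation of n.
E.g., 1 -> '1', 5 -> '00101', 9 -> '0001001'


num_bits = floor(log2(1946)) + 1 = 11
leading_zeros = num_bits - 1 = 10
binary(1946) = 11110011010

Elias gamma(1946) = '0000000000' + '11110011010' = 000000000011110011010 (21 bits)


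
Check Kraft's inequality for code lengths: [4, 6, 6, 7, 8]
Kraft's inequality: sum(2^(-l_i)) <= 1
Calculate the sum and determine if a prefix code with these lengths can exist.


Sum = 2^(-4) + 2^(-6) + 2^(-6) + 2^(-7) + 2^(-8)
    = 0.0625 + 0.015625 + 0.015625 + 0.0078125 + 0.00390625
    = 27/256 = 0.10546875
Since 0.10546875 <= 1, Kraft's inequality IS satisfied.
A prefix code with these lengths CAN exist.

Kraft sum = 0.10546875. Satisfied.


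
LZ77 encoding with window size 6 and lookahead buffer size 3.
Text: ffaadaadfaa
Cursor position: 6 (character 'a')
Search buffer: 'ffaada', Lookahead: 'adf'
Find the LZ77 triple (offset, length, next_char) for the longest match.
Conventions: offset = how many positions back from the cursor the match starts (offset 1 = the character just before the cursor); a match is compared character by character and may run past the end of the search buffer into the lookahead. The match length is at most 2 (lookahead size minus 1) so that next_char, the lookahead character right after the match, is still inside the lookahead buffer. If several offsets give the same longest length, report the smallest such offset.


Try each offset into the search buffer:
  offset=1 (pos 5, char 'a'): match length 1
  offset=2 (pos 4, char 'd'): match length 0
  offset=3 (pos 3, char 'a'): match length 2
  offset=4 (pos 2, char 'a'): match length 1
  offset=5 (pos 1, char 'f'): match length 0
  offset=6 (pos 0, char 'f'): match length 0
Longest match has length 2 at offset 3.
next_char = character at position 6 + 2 = 8 -> 'f'

Best match: offset=3, length=2 (matching 'ad' starting at position 3)
LZ77 triple: (3, 2, 'f')


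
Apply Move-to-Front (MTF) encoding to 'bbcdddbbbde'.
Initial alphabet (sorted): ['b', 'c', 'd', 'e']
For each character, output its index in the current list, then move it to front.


MTF encoding:
'b': index 0 in ['b', 'c', 'd', 'e'] -> ['b', 'c', 'd', 'e']
'b': index 0 in ['b', 'c', 'd', 'e'] -> ['b', 'c', 'd', 'e']
'c': index 1 in ['b', 'c', 'd', 'e'] -> ['c', 'b', 'd', 'e']
'd': index 2 in ['c', 'b', 'd', 'e'] -> ['d', 'c', 'b', 'e']
'd': index 0 in ['d', 'c', 'b', 'e'] -> ['d', 'c', 'b', 'e']
'd': index 0 in ['d', 'c', 'b', 'e'] -> ['d', 'c', 'b', 'e']
'b': index 2 in ['d', 'c', 'b', 'e'] -> ['b', 'd', 'c', 'e']
'b': index 0 in ['b', 'd', 'c', 'e'] -> ['b', 'd', 'c', 'e']
'b': index 0 in ['b', 'd', 'c', 'e'] -> ['b', 'd', 'c', 'e']
'd': index 1 in ['b', 'd', 'c', 'e'] -> ['d', 'b', 'c', 'e']
'e': index 3 in ['d', 'b', 'c', 'e'] -> ['e', 'd', 'b', 'c']


Output: [0, 0, 1, 2, 0, 0, 2, 0, 0, 1, 3]


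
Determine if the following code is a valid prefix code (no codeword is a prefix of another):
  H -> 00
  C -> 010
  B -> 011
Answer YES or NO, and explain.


Checking each pair (does one codeword prefix another?):
  H='00' vs C='010': no prefix
  H='00' vs B='011': no prefix
  C='010' vs H='00': no prefix
  C='010' vs B='011': no prefix
  B='011' vs H='00': no prefix
  B='011' vs C='010': no prefix
No violation found over all pairs.

YES -- this is a valid prefix code. No codeword is a prefix of any other codeword.


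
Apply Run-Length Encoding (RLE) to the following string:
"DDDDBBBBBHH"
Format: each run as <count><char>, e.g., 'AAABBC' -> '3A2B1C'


Scanning runs left to right:
  i=0: run of 'D' x 4 -> '4D'
  i=4: run of 'B' x 5 -> '5B'
  i=9: run of 'H' x 2 -> '2H'

RLE = 4D5B2H


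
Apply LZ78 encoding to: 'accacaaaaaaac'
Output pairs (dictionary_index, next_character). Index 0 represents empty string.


LZ78 encoding steps:
Dictionary: {0: ''}
Step 1: w='' (idx 0), next='a' -> output (0, 'a'), add 'a' as idx 1
Step 2: w='' (idx 0), next='c' -> output (0, 'c'), add 'c' as idx 2
Step 3: w='c' (idx 2), next='a' -> output (2, 'a'), add 'ca' as idx 3
Step 4: w='ca' (idx 3), next='a' -> output (3, 'a'), add 'caa' as idx 4
Step 5: w='a' (idx 1), next='a' -> output (1, 'a'), add 'aa' as idx 5
Step 6: w='aa' (idx 5), next='a' -> output (5, 'a'), add 'aaa' as idx 6
Step 7: w='c' (idx 2), end of input -> output (2, '')


Encoded: [(0, 'a'), (0, 'c'), (2, 'a'), (3, 'a'), (1, 'a'), (5, 'a'), (2, '')]


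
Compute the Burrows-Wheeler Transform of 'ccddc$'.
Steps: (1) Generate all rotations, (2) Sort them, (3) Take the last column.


Rotations (sorted):
  0: $ccddc -> last char: c
  1: c$ccdd -> last char: d
  2: ccddc$ -> last char: $
  3: cddc$c -> last char: c
  4: dc$ccd -> last char: d
  5: ddc$cc -> last char: c


BWT = cd$cdc


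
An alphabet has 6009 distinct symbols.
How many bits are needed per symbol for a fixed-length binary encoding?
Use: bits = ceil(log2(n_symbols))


log2(6009) = 12.5529
Bracket: 2^12 = 4096 < 6009 <= 2^13 = 8192
So ceil(log2(6009)) = 13

bits = ceil(log2(6009)) = ceil(12.5529) = 13 bits


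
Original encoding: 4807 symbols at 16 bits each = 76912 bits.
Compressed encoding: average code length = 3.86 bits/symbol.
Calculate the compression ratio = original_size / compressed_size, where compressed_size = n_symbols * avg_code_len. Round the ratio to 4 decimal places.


original_size = n_symbols * orig_bits = 4807 * 16 = 76912 bits
compressed_size = n_symbols * avg_code_len = 4807 * 3.86 = 18555.02 bits
ratio = original_size / compressed_size = 76912 / 18555.02 = 4.1451

Compression ratio = 4.1451


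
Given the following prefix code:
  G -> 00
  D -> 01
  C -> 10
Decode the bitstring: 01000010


Decoding step by step:
Bits 01 -> D
Bits 00 -> G
Bits 00 -> G
Bits 10 -> C


Decoded message: DGGC


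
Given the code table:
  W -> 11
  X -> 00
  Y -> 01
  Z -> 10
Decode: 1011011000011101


Decoding:
10 -> Z
11 -> W
01 -> Y
10 -> Z
00 -> X
01 -> Y
11 -> W
01 -> Y


Result: ZWYZXYWY


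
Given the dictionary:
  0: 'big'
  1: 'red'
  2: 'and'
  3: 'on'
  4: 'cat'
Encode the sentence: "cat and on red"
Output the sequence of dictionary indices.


Look up each word in the dictionary:
  'cat' -> 4
  'and' -> 2
  'on' -> 3
  'red' -> 1

Encoded: [4, 2, 3, 1]


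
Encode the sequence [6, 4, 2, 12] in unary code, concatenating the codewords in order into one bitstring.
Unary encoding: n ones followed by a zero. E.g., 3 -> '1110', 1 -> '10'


Encode each number as n ones followed by a terminating 0:
  6 -> 1111110 (7 bits)
  4 -> 11110 (5 bits)
  2 -> 110 (3 bits)
  12 -> 1111111111110 (13 bits)
Total length = 7 + 5 + 3 + 13 = 28 bits.

Unary([6, 4, 2, 12]) = 1111110111101101111111111110 (28 bits)


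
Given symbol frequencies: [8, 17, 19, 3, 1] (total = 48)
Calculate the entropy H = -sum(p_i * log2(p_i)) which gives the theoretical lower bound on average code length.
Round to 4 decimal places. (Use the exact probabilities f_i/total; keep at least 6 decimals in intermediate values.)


Per-symbol terms -p_i * log2(p_i) with p_i = f_i/48:
  p = 8/48 = 0.166667: log2(p) = -2.584963, -p*log2(p) = 0.430827
  p = 17/48 = 0.354167: log2(p) = -1.497500, -p*log2(p) = 0.530364
  p = 19/48 = 0.395833: log2(p) = -1.337035, -p*log2(p) = 0.529243
  p = 3/48 = 0.062500: log2(p) = -4.000000, -p*log2(p) = 0.250000
  p = 1/48 = 0.020833: log2(p) = -5.584963, -p*log2(p) = 0.116353
H = 0.430827 + 0.530364 + 0.529243 + 0.250000 + 0.116353 = 1.856787

H = 1.8568 bits/symbol


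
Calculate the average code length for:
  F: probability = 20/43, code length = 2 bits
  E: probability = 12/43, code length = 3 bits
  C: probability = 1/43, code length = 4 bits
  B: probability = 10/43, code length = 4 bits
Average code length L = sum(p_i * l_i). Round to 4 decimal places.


Weighted contributions p_i * l_i:
  F: (20/43) * 2 = 40/43
  E: (12/43) * 3 = 36/43
  C: (1/43) * 4 = 4/43
  B: (10/43) * 4 = 40/43
Sum = (40 + 36 + 4 + 40)/43 = 120/43

L = 120/43 = 2.7907 bits/symbol


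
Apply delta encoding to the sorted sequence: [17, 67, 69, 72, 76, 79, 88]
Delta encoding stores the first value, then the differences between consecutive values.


First value: 17
Deltas:
  67 - 17 = 50
  69 - 67 = 2
  72 - 69 = 3
  76 - 72 = 4
  79 - 76 = 3
  88 - 79 = 9


Delta encoded: [17, 50, 2, 3, 4, 3, 9]


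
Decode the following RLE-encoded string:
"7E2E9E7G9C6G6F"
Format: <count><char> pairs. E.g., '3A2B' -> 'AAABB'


Expanding each <count><char> pair:
  7E -> 'EEEEEEE'
  2E -> 'EE'
  9E -> 'EEEEEEEEE'
  7G -> 'GGGGGGG'
  9C -> 'CCCCCCCCC'
  6G -> 'GGGGGG'
  6F -> 'FFFFFF'

Decoded = EEEEEEEEEEEEEEEEEEGGGGGGGCCCCCCCCCGGGGGGFFFFFF


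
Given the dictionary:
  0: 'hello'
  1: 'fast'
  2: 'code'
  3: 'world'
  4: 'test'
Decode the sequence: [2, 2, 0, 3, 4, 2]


Look up each index in the dictionary:
  2 -> 'code'
  2 -> 'code'
  0 -> 'hello'
  3 -> 'world'
  4 -> 'test'
  2 -> 'code'

Decoded: "code code hello world test code"


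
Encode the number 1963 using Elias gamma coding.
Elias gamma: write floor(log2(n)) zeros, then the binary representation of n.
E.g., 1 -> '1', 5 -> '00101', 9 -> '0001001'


num_bits = floor(log2(1963)) + 1 = 11
leading_zeros = num_bits - 1 = 10
binary(1963) = 11110101011

Elias gamma(1963) = '0000000000' + '11110101011' = 000000000011110101011 (21 bits)


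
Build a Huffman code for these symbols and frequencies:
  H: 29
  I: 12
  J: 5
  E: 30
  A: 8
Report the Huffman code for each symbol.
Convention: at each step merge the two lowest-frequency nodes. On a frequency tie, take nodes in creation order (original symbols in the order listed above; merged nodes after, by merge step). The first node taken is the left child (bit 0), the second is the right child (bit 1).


Huffman tree construction:
Step 1: Merge J(5) + A(8) = 13
Step 2: Merge I(12) + (J+A)(13) = 25
Step 3: Merge (I+(J+A))(25) + H(29) = 54
Step 4: Merge E(30) + ((I+(J+A))+H)(54) = 84
Read each symbol's code off the tree from the root (left child = 0, right child = 1).

Codes:
  H: 11 (length 2)
  I: 100 (length 3)
  J: 1010 (length 4)
  E: 0 (length 1)
  A: 1011 (length 4)
Average code length: 176/84 = 2.0952 bits/symbol


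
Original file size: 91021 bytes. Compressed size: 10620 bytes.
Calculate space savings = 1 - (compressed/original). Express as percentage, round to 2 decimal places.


ratio = compressed/original = 10620/91021 = 0.116676
savings = 1 - ratio = 1 - 0.116676 = 0.883324
as a percentage: 0.883324 * 100 = 88.33%

Space savings = 1 - 10620/91021 = 88.33%


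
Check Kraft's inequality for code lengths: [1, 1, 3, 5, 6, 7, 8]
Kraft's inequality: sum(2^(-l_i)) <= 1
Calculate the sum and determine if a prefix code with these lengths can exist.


Sum = 2^(-1) + 2^(-1) + 2^(-3) + 2^(-5) + 2^(-6) + 2^(-7) + 2^(-8)
    = 0.5 + 0.5 + 0.125 + 0.03125 + 0.015625 + 0.0078125 + 0.00390625
    = 303/256 = 1.18359375
Since 1.18359375 > 1, Kraft's inequality is NOT satisfied.
A prefix code with these lengths CANNOT exist.

Kraft sum = 1.18359375. Not satisfied.


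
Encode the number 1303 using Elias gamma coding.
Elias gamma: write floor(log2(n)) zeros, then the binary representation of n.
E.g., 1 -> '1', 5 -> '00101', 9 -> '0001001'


num_bits = floor(log2(1303)) + 1 = 11
leading_zeros = num_bits - 1 = 10
binary(1303) = 10100010111

Elias gamma(1303) = '0000000000' + '10100010111' = 000000000010100010111 (21 bits)


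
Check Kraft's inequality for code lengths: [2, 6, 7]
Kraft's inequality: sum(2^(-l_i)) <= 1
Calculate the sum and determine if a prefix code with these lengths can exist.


Sum = 2^(-2) + 2^(-6) + 2^(-7)
    = 0.25 + 0.015625 + 0.0078125
    = 35/128 = 0.2734375
Since 0.2734375 <= 1, Kraft's inequality IS satisfied.
A prefix code with these lengths CAN exist.

Kraft sum = 0.2734375. Satisfied.


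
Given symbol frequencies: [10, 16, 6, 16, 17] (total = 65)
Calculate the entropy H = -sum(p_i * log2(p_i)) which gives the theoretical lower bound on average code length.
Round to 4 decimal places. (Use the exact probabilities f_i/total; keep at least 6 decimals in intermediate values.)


Per-symbol terms -p_i * log2(p_i) with p_i = f_i/65:
  p = 10/65 = 0.153846: log2(p) = -2.700440, -p*log2(p) = 0.415452
  p = 16/65 = 0.246154: log2(p) = -2.022368, -p*log2(p) = 0.497814
  p = 6/65 = 0.092308: log2(p) = -3.437405, -p*log2(p) = 0.317299
  p = 16/65 = 0.246154: log2(p) = -2.022368, -p*log2(p) = 0.497814
  p = 17/65 = 0.261538: log2(p) = -1.934905, -p*log2(p) = 0.506052
H = 0.415452 + 0.497814 + 0.317299 + 0.497814 + 0.506052 = 2.234431

H = 2.2344 bits/symbol


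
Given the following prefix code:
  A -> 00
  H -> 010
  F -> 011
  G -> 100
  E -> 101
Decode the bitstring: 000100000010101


Decoding step by step:
Bits 00 -> A
Bits 010 -> H
Bits 00 -> A
Bits 00 -> A
Bits 010 -> H
Bits 101 -> E


Decoded message: AHAAHE


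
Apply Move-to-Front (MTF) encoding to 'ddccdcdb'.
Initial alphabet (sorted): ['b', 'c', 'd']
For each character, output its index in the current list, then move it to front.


MTF encoding:
'd': index 2 in ['b', 'c', 'd'] -> ['d', 'b', 'c']
'd': index 0 in ['d', 'b', 'c'] -> ['d', 'b', 'c']
'c': index 2 in ['d', 'b', 'c'] -> ['c', 'd', 'b']
'c': index 0 in ['c', 'd', 'b'] -> ['c', 'd', 'b']
'd': index 1 in ['c', 'd', 'b'] -> ['d', 'c', 'b']
'c': index 1 in ['d', 'c', 'b'] -> ['c', 'd', 'b']
'd': index 1 in ['c', 'd', 'b'] -> ['d', 'c', 'b']
'b': index 2 in ['d', 'c', 'b'] -> ['b', 'd', 'c']


Output: [2, 0, 2, 0, 1, 1, 1, 2]


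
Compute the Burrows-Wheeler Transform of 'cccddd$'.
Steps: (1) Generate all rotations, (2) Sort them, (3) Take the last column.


Rotations (sorted):
  0: $cccddd -> last char: d
  1: cccddd$ -> last char: $
  2: ccddd$c -> last char: c
  3: cddd$cc -> last char: c
  4: d$cccdd -> last char: d
  5: dd$cccd -> last char: d
  6: ddd$ccc -> last char: c


BWT = d$ccddc


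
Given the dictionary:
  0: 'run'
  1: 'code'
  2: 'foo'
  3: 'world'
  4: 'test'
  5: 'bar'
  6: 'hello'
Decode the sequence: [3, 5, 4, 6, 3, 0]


Look up each index in the dictionary:
  3 -> 'world'
  5 -> 'bar'
  4 -> 'test'
  6 -> 'hello'
  3 -> 'world'
  0 -> 'run'

Decoded: "world bar test hello world run"


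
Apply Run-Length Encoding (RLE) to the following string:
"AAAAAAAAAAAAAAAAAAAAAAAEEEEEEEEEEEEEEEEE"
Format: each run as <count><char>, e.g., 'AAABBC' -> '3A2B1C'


Scanning runs left to right:
  i=0: run of 'A' x 23 -> '23A'
  i=23: run of 'E' x 17 -> '17E'

RLE = 23A17E


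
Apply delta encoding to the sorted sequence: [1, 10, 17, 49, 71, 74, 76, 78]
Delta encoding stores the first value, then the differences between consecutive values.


First value: 1
Deltas:
  10 - 1 = 9
  17 - 10 = 7
  49 - 17 = 32
  71 - 49 = 22
  74 - 71 = 3
  76 - 74 = 2
  78 - 76 = 2


Delta encoded: [1, 9, 7, 32, 22, 3, 2, 2]


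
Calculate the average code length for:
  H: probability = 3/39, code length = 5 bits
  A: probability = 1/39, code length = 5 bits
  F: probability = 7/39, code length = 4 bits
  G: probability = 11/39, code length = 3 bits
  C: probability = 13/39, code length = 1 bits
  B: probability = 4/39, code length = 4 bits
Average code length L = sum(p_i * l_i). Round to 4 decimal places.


Weighted contributions p_i * l_i:
  H: (3/39) * 5 = 15/39
  A: (1/39) * 5 = 5/39
  F: (7/39) * 4 = 28/39
  G: (11/39) * 3 = 33/39
  C: (13/39) * 1 = 13/39
  B: (4/39) * 4 = 16/39
Sum = (15 + 5 + 28 + 33 + 13 + 16)/39 = 110/39

L = 110/39 = 2.8205 bits/symbol


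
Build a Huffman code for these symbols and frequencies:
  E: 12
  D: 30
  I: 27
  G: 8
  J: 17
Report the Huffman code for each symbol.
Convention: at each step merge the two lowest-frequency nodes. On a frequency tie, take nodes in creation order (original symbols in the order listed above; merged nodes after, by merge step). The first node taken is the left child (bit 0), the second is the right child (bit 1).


Huffman tree construction:
Step 1: Merge G(8) + E(12) = 20
Step 2: Merge J(17) + (G+E)(20) = 37
Step 3: Merge I(27) + D(30) = 57
Step 4: Merge (J+(G+E))(37) + (I+D)(57) = 94
Read each symbol's code off the tree from the root (left child = 0, right child = 1).

Codes:
  E: 011 (length 3)
  D: 11 (length 2)
  I: 10 (length 2)
  G: 010 (length 3)
  J: 00 (length 2)
Average code length: 208/94 = 2.2128 bits/symbol


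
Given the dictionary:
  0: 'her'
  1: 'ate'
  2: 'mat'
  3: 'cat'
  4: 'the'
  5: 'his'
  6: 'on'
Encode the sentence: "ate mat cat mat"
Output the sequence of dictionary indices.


Look up each word in the dictionary:
  'ate' -> 1
  'mat' -> 2
  'cat' -> 3
  'mat' -> 2

Encoded: [1, 2, 3, 2]


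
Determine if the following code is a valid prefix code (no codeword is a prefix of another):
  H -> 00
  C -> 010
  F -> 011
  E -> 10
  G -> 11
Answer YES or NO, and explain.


Checking each pair (does one codeword prefix another?):
  H='00' vs C='010': no prefix
  H='00' vs F='011': no prefix
  H='00' vs E='10': no prefix
  H='00' vs G='11': no prefix
  C='010' vs H='00': no prefix
  C='010' vs F='011': no prefix
  C='010' vs E='10': no prefix
  C='010' vs G='11': no prefix
  F='011' vs H='00': no prefix
  F='011' vs C='010': no prefix
  F='011' vs E='10': no prefix
  F='011' vs G='11': no prefix
  E='10' vs H='00': no prefix
  E='10' vs C='010': no prefix
  E='10' vs F='011': no prefix
  E='10' vs G='11': no prefix
  G='11' vs H='00': no prefix
  G='11' vs C='010': no prefix
  G='11' vs F='011': no prefix
  G='11' vs E='10': no prefix
No violation found over all pairs.

YES -- this is a valid prefix code. No codeword is a prefix of any other codeword.


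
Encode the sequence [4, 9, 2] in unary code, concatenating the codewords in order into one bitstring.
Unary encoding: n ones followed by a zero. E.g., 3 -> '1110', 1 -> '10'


Encode each number as n ones followed by a terminating 0:
  4 -> 11110 (5 bits)
  9 -> 1111111110 (10 bits)
  2 -> 110 (3 bits)
Total length = 5 + 10 + 3 = 18 bits.

Unary([4, 9, 2]) = 111101111111110110 (18 bits)


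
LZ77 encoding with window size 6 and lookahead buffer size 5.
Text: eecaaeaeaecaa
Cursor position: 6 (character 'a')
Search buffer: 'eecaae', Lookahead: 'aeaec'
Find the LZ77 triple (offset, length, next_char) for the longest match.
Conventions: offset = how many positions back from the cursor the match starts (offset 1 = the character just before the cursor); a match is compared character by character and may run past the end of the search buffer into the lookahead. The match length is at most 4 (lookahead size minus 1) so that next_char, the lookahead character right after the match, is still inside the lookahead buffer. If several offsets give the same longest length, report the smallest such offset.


Try each offset into the search buffer:
  offset=1 (pos 5, char 'e'): match length 0
  offset=2 (pos 4, char 'a'): match length 4
  offset=3 (pos 3, char 'a'): match length 1
  offset=4 (pos 2, char 'c'): match length 0
  offset=5 (pos 1, char 'e'): match length 0
  offset=6 (pos 0, char 'e'): match length 0
Longest match has length 4 at offset 2.
next_char = character at position 6 + 4 = 10 -> 'c'

Best match: offset=2, length=4 (matching 'aeae' starting at position 4)
LZ77 triple: (2, 4, 'c')


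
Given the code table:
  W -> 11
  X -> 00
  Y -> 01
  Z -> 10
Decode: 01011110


Decoding:
01 -> Y
01 -> Y
11 -> W
10 -> Z


Result: YYWZ


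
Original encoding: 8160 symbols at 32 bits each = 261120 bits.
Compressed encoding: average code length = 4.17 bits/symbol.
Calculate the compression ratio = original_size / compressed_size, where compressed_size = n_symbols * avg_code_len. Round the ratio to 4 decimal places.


original_size = n_symbols * orig_bits = 8160 * 32 = 261120 bits
compressed_size = n_symbols * avg_code_len = 8160 * 4.17 = 34027.2 bits
ratio = original_size / compressed_size = 261120 / 34027.2 = 7.6739

Compression ratio = 7.6739


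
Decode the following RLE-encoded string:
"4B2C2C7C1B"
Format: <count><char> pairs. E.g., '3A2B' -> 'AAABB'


Expanding each <count><char> pair:
  4B -> 'BBBB'
  2C -> 'CC'
  2C -> 'CC'
  7C -> 'CCCCCCC'
  1B -> 'B'

Decoded = BBBBCCCCCCCCCCCB


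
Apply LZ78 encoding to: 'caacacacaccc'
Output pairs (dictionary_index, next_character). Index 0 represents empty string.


LZ78 encoding steps:
Dictionary: {0: ''}
Step 1: w='' (idx 0), next='c' -> output (0, 'c'), add 'c' as idx 1
Step 2: w='' (idx 0), next='a' -> output (0, 'a'), add 'a' as idx 2
Step 3: w='a' (idx 2), next='c' -> output (2, 'c'), add 'ac' as idx 3
Step 4: w='ac' (idx 3), next='a' -> output (3, 'a'), add 'aca' as idx 4
Step 5: w='c' (idx 1), next='a' -> output (1, 'a'), add 'ca' as idx 5
Step 6: w='c' (idx 1), next='c' -> output (1, 'c'), add 'cc' as idx 6
Step 7: w='c' (idx 1), end of input -> output (1, '')


Encoded: [(0, 'c'), (0, 'a'), (2, 'c'), (3, 'a'), (1, 'a'), (1, 'c'), (1, '')]


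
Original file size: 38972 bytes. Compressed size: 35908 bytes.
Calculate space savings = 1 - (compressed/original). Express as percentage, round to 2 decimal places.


ratio = compressed/original = 35908/38972 = 0.921379
savings = 1 - ratio = 1 - 0.921379 = 0.078621
as a percentage: 0.078621 * 100 = 7.86%

Space savings = 1 - 35908/38972 = 7.86%
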